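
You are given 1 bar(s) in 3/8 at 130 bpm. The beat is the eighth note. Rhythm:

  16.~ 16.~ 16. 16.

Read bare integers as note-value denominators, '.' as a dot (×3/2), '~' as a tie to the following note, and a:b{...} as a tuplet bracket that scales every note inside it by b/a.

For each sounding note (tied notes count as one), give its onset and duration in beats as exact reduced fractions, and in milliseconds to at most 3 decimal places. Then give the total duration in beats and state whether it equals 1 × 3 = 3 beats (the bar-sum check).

1) 0.0ms=0b +1038.462ms=9/4b
2) 1038.462ms=9/4b +346.154ms=3/4b
Σ=3b of 3 (130bpm 3/8) — PASS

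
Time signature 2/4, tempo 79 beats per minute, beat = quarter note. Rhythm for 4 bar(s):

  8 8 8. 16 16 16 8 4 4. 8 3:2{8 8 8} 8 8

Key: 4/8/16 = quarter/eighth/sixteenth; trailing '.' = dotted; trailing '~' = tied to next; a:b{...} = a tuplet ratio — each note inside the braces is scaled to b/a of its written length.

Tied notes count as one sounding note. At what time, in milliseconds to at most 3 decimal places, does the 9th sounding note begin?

note 9 onset = 4b = 3037.975ms

1. 0.0ms @ 0 + 379.747ms (1/2)
2. 379.747ms @ 1/2 + 379.747ms (1/2)
3. 759.494ms @ 1 + 569.62ms (3/4)
4. 1329.114ms @ 7/4 + 189.873ms (1/4)
5. 1518.987ms @ 2 + 189.873ms (1/4)
6. 1708.861ms @ 9/4 + 189.873ms (1/4)
7. 1898.734ms @ 5/2 + 379.747ms (1/2)
8. 2278.481ms @ 3 + 759.494ms (1)
9. 3037.975ms @ 4 + 1139.241ms (3/2)
10. 4177.215ms @ 11/2 + 379.747ms (1/2)
11. 4556.962ms @ 6 + 253.165ms (1/3)
12. 4810.127ms @ 19/3 + 253.165ms (1/3)
13. 5063.291ms @ 20/3 + 253.165ms (1/3)
14. 5316.456ms @ 7 + 379.747ms (1/2)
15. 5696.203ms @ 15/2 + 379.747ms (1/2)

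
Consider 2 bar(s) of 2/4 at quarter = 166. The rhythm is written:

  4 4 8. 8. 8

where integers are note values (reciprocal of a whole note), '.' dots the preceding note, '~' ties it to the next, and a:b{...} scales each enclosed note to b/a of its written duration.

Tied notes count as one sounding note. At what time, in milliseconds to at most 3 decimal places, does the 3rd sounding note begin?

1. 0.0ms @ 0 + 361.446ms (1)
2. 361.446ms @ 1 + 361.446ms (1)
3. 722.892ms @ 2 + 271.084ms (3/4)
4. 993.976ms @ 11/4 + 271.084ms (3/4)
5. 1265.06ms @ 7/2 + 180.723ms (1/2)

note 3 onset = 2b = 722.892ms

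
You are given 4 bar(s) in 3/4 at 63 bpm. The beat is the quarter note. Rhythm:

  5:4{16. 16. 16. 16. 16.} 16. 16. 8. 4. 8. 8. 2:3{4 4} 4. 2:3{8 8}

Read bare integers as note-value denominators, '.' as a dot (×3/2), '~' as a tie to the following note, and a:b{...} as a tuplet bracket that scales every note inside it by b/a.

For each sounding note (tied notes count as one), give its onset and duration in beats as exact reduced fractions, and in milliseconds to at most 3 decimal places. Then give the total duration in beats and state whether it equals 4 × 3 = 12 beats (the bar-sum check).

1) 0.0ms=0b +285.714ms=3/10b
2) 285.714ms=3/10b +285.714ms=3/10b
3) 571.429ms=3/5b +285.714ms=3/10b
4) 857.143ms=9/10b +285.714ms=3/10b
5) 1142.857ms=6/5b +285.714ms=3/10b
6) 1428.571ms=3/2b +357.143ms=3/8b
7) 1785.714ms=15/8b +357.143ms=3/8b
8) 2142.857ms=9/4b +714.286ms=3/4b
9) 2857.143ms=3b +1428.571ms=3/2b
10) 4285.714ms=9/2b +714.286ms=3/4b
11) 5000.0ms=21/4b +714.286ms=3/4b
12) 5714.286ms=6b +1428.571ms=3/2b
13) 7142.857ms=15/2b +1428.571ms=3/2b
14) 8571.429ms=9b +1428.571ms=3/2b
15) 10000.0ms=21/2b +714.286ms=3/4b
16) 10714.286ms=45/4b +714.286ms=3/4b
Σ=12b of 12 (63bpm 3/4) — PASS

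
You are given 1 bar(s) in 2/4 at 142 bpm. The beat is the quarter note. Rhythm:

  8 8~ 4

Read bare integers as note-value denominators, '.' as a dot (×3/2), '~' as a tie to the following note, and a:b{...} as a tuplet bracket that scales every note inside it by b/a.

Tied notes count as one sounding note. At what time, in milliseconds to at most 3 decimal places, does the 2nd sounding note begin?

note 2 onset = 1/2b = 211.268ms

1. 0.0ms @ 0 + 211.268ms (1/2)
2. 211.268ms @ 1/2 + 633.803ms (3/2)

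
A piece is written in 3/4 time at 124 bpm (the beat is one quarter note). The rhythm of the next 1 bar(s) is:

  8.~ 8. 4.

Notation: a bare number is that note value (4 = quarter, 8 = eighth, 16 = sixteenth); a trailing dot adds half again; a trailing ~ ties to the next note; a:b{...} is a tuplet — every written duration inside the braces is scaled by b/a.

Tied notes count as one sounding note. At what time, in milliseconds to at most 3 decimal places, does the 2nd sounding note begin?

1. 0.0ms @ 0 + 725.806ms (3/2)
2. 725.806ms @ 3/2 + 725.806ms (3/2)

note 2 onset = 3/2b = 725.806ms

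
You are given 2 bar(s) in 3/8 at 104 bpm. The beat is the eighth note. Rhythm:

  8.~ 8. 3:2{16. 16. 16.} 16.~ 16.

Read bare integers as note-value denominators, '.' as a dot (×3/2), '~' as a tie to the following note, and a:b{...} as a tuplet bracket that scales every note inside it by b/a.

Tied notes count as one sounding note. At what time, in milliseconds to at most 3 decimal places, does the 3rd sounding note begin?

1. 0.0ms @ 0 + 1730.769ms (3)
2. 1730.769ms @ 3 + 288.462ms (1/2)
3. 2019.231ms @ 7/2 + 288.462ms (1/2)
4. 2307.692ms @ 4 + 288.462ms (1/2)
5. 2596.154ms @ 9/2 + 865.385ms (3/2)

note 3 onset = 7/2b = 2019.231ms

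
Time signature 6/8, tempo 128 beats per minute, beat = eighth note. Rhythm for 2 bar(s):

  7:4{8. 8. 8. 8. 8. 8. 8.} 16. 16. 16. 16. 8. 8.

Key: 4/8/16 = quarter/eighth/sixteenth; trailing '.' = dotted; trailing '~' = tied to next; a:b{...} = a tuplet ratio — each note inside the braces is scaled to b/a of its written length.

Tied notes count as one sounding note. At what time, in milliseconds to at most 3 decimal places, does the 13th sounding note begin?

1. 0.0ms @ 0 + 401.786ms (6/7)
2. 401.786ms @ 6/7 + 401.786ms (6/7)
3. 803.571ms @ 12/7 + 401.786ms (6/7)
4. 1205.357ms @ 18/7 + 401.786ms (6/7)
5. 1607.143ms @ 24/7 + 401.786ms (6/7)
6. 2008.929ms @ 30/7 + 401.786ms (6/7)
7. 2410.714ms @ 36/7 + 401.786ms (6/7)
8. 2812.5ms @ 6 + 351.562ms (3/4)
9. 3164.062ms @ 27/4 + 351.562ms (3/4)
10. 3515.625ms @ 15/2 + 351.562ms (3/4)
11. 3867.188ms @ 33/4 + 351.562ms (3/4)
12. 4218.75ms @ 9 + 703.125ms (3/2)
13. 4921.875ms @ 21/2 + 703.125ms (3/2)

note 13 onset = 21/2b = 4921.875ms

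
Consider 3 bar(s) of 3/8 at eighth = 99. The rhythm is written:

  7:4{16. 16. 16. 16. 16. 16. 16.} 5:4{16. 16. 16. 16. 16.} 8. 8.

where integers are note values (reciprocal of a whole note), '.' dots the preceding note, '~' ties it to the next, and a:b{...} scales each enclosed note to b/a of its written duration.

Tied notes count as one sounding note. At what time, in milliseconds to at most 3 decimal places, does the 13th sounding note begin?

1. 0.0ms @ 0 + 259.74ms (3/7)
2. 259.74ms @ 3/7 + 259.74ms (3/7)
3. 519.481ms @ 6/7 + 259.74ms (3/7)
4. 779.221ms @ 9/7 + 259.74ms (3/7)
5. 1038.961ms @ 12/7 + 259.74ms (3/7)
6. 1298.701ms @ 15/7 + 259.74ms (3/7)
7. 1558.442ms @ 18/7 + 259.74ms (3/7)
8. 1818.182ms @ 3 + 363.636ms (3/5)
9. 2181.818ms @ 18/5 + 363.636ms (3/5)
10. 2545.455ms @ 21/5 + 363.636ms (3/5)
11. 2909.091ms @ 24/5 + 363.636ms (3/5)
12. 3272.727ms @ 27/5 + 363.636ms (3/5)
13. 3636.364ms @ 6 + 909.091ms (3/2)
14. 4545.455ms @ 15/2 + 909.091ms (3/2)

note 13 onset = 6b = 3636.364ms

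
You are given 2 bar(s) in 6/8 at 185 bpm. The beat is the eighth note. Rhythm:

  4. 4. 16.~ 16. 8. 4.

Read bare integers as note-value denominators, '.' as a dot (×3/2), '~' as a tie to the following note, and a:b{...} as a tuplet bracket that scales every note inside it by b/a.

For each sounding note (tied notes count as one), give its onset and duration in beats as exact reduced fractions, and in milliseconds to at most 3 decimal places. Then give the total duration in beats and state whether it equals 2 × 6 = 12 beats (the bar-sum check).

1) 0.0ms=0b +972.973ms=3b
2) 972.973ms=3b +972.973ms=3b
3) 1945.946ms=6b +486.486ms=3/2b
4) 2432.432ms=15/2b +486.486ms=3/2b
5) 2918.919ms=9b +972.973ms=3b
Σ=12b of 12 (185bpm 6/8) — PASS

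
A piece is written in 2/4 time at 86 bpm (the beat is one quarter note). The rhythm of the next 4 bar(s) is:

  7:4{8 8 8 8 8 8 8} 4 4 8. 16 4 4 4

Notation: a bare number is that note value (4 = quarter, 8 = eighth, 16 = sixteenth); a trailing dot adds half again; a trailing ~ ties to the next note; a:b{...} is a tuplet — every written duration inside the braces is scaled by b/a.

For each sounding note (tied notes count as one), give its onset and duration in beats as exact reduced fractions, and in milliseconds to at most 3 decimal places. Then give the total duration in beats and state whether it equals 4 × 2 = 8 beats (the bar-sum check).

1) 0.0ms=0b +199.336ms=2/7b
2) 199.336ms=2/7b +199.336ms=2/7b
3) 398.671ms=4/7b +199.336ms=2/7b
4) 598.007ms=6/7b +199.336ms=2/7b
5) 797.342ms=8/7b +199.336ms=2/7b
6) 996.678ms=10/7b +199.336ms=2/7b
7) 1196.013ms=12/7b +199.336ms=2/7b
8) 1395.349ms=2b +697.674ms=1b
9) 2093.023ms=3b +697.674ms=1b
10) 2790.698ms=4b +523.256ms=3/4b
11) 3313.953ms=19/4b +174.419ms=1/4b
12) 3488.372ms=5b +697.674ms=1b
13) 4186.047ms=6b +697.674ms=1b
14) 4883.721ms=7b +697.674ms=1b
Σ=8b of 8 (86bpm 2/4) — PASS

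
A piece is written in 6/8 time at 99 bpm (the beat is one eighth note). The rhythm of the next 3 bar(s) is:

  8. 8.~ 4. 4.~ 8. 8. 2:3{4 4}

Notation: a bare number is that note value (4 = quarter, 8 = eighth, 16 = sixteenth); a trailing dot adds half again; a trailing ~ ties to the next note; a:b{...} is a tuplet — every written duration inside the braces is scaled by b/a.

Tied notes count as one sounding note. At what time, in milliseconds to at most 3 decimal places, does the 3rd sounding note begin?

1. 0.0ms @ 0 + 909.091ms (3/2)
2. 909.091ms @ 3/2 + 2727.273ms (9/2)
3. 3636.364ms @ 6 + 2727.273ms (9/2)
4. 6363.636ms @ 21/2 + 909.091ms (3/2)
5. 7272.727ms @ 12 + 1818.182ms (3)
6. 9090.909ms @ 15 + 1818.182ms (3)

note 3 onset = 6b = 3636.364ms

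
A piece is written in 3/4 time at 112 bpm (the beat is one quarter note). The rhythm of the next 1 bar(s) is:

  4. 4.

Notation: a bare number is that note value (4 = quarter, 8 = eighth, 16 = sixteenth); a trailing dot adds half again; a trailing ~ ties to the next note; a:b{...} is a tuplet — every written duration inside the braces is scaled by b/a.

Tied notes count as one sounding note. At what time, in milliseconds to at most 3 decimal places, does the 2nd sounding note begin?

note 2 onset = 3/2b = 803.571ms

1. 0.0ms @ 0 + 803.571ms (3/2)
2. 803.571ms @ 3/2 + 803.571ms (3/2)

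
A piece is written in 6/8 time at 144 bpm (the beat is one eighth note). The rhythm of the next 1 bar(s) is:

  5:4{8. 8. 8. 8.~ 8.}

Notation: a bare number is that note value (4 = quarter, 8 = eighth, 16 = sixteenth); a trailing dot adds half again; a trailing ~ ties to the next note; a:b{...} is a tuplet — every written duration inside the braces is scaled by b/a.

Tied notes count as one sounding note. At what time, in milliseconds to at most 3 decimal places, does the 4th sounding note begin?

1. 0.0ms @ 0 + 500.0ms (6/5)
2. 500.0ms @ 6/5 + 500.0ms (6/5)
3. 1000.0ms @ 12/5 + 500.0ms (6/5)
4. 1500.0ms @ 18/5 + 1000.0ms (12/5)

note 4 onset = 18/5b = 1500.0ms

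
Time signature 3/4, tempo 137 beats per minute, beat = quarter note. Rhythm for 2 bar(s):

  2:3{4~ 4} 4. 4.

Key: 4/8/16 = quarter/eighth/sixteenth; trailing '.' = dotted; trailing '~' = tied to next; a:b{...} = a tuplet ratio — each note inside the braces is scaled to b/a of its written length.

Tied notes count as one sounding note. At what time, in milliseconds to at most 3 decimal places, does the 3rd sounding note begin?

1. 0.0ms @ 0 + 1313.869ms (3)
2. 1313.869ms @ 3 + 656.934ms (3/2)
3. 1970.803ms @ 9/2 + 656.934ms (3/2)

note 3 onset = 9/2b = 1970.803ms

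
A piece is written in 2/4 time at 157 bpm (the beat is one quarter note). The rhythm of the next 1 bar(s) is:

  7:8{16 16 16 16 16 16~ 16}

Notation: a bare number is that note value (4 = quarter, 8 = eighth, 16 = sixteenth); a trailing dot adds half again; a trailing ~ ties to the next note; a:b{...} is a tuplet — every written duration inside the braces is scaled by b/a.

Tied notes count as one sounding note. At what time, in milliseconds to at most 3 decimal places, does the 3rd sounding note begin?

1. 0.0ms @ 0 + 109.19ms (2/7)
2. 109.19ms @ 2/7 + 109.19ms (2/7)
3. 218.38ms @ 4/7 + 109.19ms (2/7)
4. 327.571ms @ 6/7 + 109.19ms (2/7)
5. 436.761ms @ 8/7 + 109.19ms (2/7)
6. 545.951ms @ 10/7 + 218.38ms (4/7)

note 3 onset = 4/7b = 218.38ms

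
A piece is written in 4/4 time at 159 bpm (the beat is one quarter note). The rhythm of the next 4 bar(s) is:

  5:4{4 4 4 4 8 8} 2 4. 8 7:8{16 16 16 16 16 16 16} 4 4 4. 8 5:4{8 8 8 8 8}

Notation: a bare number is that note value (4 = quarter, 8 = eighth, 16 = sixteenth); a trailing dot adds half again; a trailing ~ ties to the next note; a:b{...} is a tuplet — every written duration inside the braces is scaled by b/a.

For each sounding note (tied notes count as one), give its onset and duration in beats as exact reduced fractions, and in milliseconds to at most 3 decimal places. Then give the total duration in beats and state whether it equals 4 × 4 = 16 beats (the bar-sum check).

1) 0.0ms=0b +301.887ms=4/5b
2) 301.887ms=4/5b +301.887ms=4/5b
3) 603.774ms=8/5b +301.887ms=4/5b
4) 905.66ms=12/5b +301.887ms=4/5b
5) 1207.547ms=16/5b +150.943ms=2/5b
6) 1358.491ms=18/5b +150.943ms=2/5b
7) 1509.434ms=4b +754.717ms=2b
8) 2264.151ms=6b +566.038ms=3/2b
9) 2830.189ms=15/2b +188.679ms=1/2b
10) 3018.868ms=8b +107.817ms=2/7b
11) 3126.685ms=58/7b +107.817ms=2/7b
12) 3234.501ms=60/7b +107.817ms=2/7b
13) 3342.318ms=62/7b +107.817ms=2/7b
14) 3450.135ms=64/7b +107.817ms=2/7b
15) 3557.951ms=66/7b +107.817ms=2/7b
16) 3665.768ms=68/7b +107.817ms=2/7b
17) 3773.585ms=10b +377.358ms=1b
18) 4150.943ms=11b +377.358ms=1b
19) 4528.302ms=12b +566.038ms=3/2b
20) 5094.34ms=27/2b +188.679ms=1/2b
21) 5283.019ms=14b +150.943ms=2/5b
22) 5433.962ms=72/5b +150.943ms=2/5b
23) 5584.906ms=74/5b +150.943ms=2/5b
24) 5735.849ms=76/5b +150.943ms=2/5b
25) 5886.792ms=78/5b +150.943ms=2/5b
Σ=16b of 16 (159bpm 4/4) — PASS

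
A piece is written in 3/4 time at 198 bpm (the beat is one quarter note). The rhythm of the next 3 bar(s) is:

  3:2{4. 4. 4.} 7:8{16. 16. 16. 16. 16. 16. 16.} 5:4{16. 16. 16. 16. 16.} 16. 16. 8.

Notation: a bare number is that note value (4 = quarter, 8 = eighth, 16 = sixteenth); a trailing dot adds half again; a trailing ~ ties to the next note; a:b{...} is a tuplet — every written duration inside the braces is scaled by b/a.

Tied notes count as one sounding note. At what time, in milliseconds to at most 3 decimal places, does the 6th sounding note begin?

note 6 onset = 27/7b = 1168.831ms

1. 0.0ms @ 0 + 303.03ms (1)
2. 303.03ms @ 1 + 303.03ms (1)
3. 606.061ms @ 2 + 303.03ms (1)
4. 909.091ms @ 3 + 129.87ms (3/7)
5. 1038.961ms @ 24/7 + 129.87ms (3/7)
6. 1168.831ms @ 27/7 + 129.87ms (3/7)
7. 1298.701ms @ 30/7 + 129.87ms (3/7)
8. 1428.571ms @ 33/7 + 129.87ms (3/7)
9. 1558.442ms @ 36/7 + 129.87ms (3/7)
10. 1688.312ms @ 39/7 + 129.87ms (3/7)
11. 1818.182ms @ 6 + 90.909ms (3/10)
12. 1909.091ms @ 63/10 + 90.909ms (3/10)
13. 2000.0ms @ 33/5 + 90.909ms (3/10)
14. 2090.909ms @ 69/10 + 90.909ms (3/10)
15. 2181.818ms @ 36/5 + 90.909ms (3/10)
16. 2272.727ms @ 15/2 + 113.636ms (3/8)
17. 2386.364ms @ 63/8 + 113.636ms (3/8)
18. 2500.0ms @ 33/4 + 227.273ms (3/4)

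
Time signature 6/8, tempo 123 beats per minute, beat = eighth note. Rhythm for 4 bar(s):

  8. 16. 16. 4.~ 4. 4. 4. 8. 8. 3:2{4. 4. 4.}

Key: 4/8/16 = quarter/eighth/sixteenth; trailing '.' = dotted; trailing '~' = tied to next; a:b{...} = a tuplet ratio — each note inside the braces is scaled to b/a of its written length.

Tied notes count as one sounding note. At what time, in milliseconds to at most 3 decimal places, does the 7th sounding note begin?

note 7 onset = 15b = 7317.073ms

1. 0.0ms @ 0 + 731.707ms (3/2)
2. 731.707ms @ 3/2 + 365.854ms (3/4)
3. 1097.561ms @ 9/4 + 365.854ms (3/4)
4. 1463.415ms @ 3 + 2926.829ms (6)
5. 4390.244ms @ 9 + 1463.415ms (3)
6. 5853.659ms @ 12 + 1463.415ms (3)
7. 7317.073ms @ 15 + 731.707ms (3/2)
8. 8048.78ms @ 33/2 + 731.707ms (3/2)
9. 8780.488ms @ 18 + 975.61ms (2)
10. 9756.098ms @ 20 + 975.61ms (2)
11. 10731.707ms @ 22 + 975.61ms (2)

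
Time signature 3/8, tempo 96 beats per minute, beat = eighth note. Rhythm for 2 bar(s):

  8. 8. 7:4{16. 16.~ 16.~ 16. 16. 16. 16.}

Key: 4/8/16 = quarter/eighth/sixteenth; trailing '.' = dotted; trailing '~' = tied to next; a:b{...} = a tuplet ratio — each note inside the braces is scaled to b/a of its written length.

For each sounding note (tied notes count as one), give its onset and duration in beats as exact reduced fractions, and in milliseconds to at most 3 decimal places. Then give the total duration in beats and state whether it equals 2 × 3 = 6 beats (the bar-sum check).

1) 0.0ms=0b +937.5ms=3/2b
2) 937.5ms=3/2b +937.5ms=3/2b
3) 1875.0ms=3b +267.857ms=3/7b
4) 2142.857ms=24/7b +803.571ms=9/7b
5) 2946.429ms=33/7b +267.857ms=3/7b
6) 3214.286ms=36/7b +267.857ms=3/7b
7) 3482.143ms=39/7b +267.857ms=3/7b
Σ=6b of 6 (96bpm 3/8) — PASS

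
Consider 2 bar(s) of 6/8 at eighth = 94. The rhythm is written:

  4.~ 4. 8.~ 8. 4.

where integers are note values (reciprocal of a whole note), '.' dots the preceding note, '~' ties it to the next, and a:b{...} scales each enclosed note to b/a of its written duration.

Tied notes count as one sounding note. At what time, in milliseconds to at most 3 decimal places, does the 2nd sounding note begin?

note 2 onset = 6b = 3829.787ms

1. 0.0ms @ 0 + 3829.787ms (6)
2. 3829.787ms @ 6 + 1914.894ms (3)
3. 5744.681ms @ 9 + 1914.894ms (3)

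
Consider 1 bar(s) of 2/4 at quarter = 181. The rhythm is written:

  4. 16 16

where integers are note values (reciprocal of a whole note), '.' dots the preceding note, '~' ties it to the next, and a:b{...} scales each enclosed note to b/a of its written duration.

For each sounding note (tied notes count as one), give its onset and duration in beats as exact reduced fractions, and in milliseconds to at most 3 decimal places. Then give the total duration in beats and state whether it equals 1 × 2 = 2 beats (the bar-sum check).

1) 0.0ms=0b +497.238ms=3/2b
2) 497.238ms=3/2b +82.873ms=1/4b
3) 580.11ms=7/4b +82.873ms=1/4b
Σ=2b of 2 (181bpm 2/4) — PASS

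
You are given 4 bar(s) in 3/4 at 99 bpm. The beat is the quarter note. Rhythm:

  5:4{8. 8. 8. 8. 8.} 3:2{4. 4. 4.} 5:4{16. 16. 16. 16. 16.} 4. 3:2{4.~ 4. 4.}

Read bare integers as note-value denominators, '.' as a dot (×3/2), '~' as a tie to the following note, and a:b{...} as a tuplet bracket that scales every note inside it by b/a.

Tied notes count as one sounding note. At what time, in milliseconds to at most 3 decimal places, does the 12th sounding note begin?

1. 0.0ms @ 0 + 363.636ms (3/5)
2. 363.636ms @ 3/5 + 363.636ms (3/5)
3. 727.273ms @ 6/5 + 363.636ms (3/5)
4. 1090.909ms @ 9/5 + 363.636ms (3/5)
5. 1454.545ms @ 12/5 + 363.636ms (3/5)
6. 1818.182ms @ 3 + 606.061ms (1)
7. 2424.242ms @ 4 + 606.061ms (1)
8. 3030.303ms @ 5 + 606.061ms (1)
9. 3636.364ms @ 6 + 181.818ms (3/10)
10. 3818.182ms @ 63/10 + 181.818ms (3/10)
11. 4000.0ms @ 33/5 + 181.818ms (3/10)
12. 4181.818ms @ 69/10 + 181.818ms (3/10)
13. 4363.636ms @ 36/5 + 181.818ms (3/10)
14. 4545.455ms @ 15/2 + 909.091ms (3/2)
15. 5454.545ms @ 9 + 1212.121ms (2)
16. 6666.667ms @ 11 + 606.061ms (1)

note 12 onset = 69/10b = 4181.818ms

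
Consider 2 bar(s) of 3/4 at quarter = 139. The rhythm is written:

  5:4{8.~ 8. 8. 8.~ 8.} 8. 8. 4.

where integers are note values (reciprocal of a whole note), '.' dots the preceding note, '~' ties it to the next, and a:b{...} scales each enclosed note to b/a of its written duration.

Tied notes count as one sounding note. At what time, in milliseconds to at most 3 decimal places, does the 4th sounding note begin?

note 4 onset = 3b = 1294.964ms

1. 0.0ms @ 0 + 517.986ms (6/5)
2. 517.986ms @ 6/5 + 258.993ms (3/5)
3. 776.978ms @ 9/5 + 517.986ms (6/5)
4. 1294.964ms @ 3 + 323.741ms (3/4)
5. 1618.705ms @ 15/4 + 323.741ms (3/4)
6. 1942.446ms @ 9/2 + 647.482ms (3/2)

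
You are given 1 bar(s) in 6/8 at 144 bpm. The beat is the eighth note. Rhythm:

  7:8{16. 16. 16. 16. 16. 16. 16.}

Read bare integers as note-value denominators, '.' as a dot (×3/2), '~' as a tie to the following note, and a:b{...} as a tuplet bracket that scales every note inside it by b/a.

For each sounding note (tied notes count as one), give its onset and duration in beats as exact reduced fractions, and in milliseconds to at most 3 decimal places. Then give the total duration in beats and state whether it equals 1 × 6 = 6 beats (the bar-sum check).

1) 0.0ms=0b +357.143ms=6/7b
2) 357.143ms=6/7b +357.143ms=6/7b
3) 714.286ms=12/7b +357.143ms=6/7b
4) 1071.429ms=18/7b +357.143ms=6/7b
5) 1428.571ms=24/7b +357.143ms=6/7b
6) 1785.714ms=30/7b +357.143ms=6/7b
7) 2142.857ms=36/7b +357.143ms=6/7b
Σ=6b of 6 (144bpm 6/8) — PASS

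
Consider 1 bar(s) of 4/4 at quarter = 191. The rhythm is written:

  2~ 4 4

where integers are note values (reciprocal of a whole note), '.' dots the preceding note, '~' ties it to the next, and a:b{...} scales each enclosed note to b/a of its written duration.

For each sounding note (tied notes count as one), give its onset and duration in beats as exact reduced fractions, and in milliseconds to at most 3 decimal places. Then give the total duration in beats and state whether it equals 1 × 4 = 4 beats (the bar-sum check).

1) 0.0ms=0b +942.408ms=3b
2) 942.408ms=3b +314.136ms=1b
Σ=4b of 4 (191bpm 4/4) — PASS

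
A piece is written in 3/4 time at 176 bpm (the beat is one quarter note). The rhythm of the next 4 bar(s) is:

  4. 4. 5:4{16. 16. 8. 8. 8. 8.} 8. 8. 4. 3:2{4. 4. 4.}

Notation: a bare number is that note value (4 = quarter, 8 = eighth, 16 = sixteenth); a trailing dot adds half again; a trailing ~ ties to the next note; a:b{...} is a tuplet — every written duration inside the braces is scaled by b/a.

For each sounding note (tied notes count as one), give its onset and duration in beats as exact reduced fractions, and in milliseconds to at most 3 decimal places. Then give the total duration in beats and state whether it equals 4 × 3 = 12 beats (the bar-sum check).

1) 0.0ms=0b +511.364ms=3/2b
2) 511.364ms=3/2b +511.364ms=3/2b
3) 1022.727ms=3b +102.273ms=3/10b
4) 1125.0ms=33/10b +102.273ms=3/10b
5) 1227.273ms=18/5b +204.545ms=3/5b
6) 1431.818ms=21/5b +204.545ms=3/5b
7) 1636.364ms=24/5b +204.545ms=3/5b
8) 1840.909ms=27/5b +204.545ms=3/5b
9) 2045.455ms=6b +255.682ms=3/4b
10) 2301.136ms=27/4b +255.682ms=3/4b
11) 2556.818ms=15/2b +511.364ms=3/2b
12) 3068.182ms=9b +340.909ms=1b
13) 3409.091ms=10b +340.909ms=1b
14) 3750.0ms=11b +340.909ms=1b
Σ=12b of 12 (176bpm 3/4) — PASS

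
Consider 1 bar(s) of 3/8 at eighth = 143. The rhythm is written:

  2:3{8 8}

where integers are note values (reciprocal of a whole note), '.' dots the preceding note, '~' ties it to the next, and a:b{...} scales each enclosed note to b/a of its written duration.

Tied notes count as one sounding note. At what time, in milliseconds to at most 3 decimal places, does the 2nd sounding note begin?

1. 0.0ms @ 0 + 629.371ms (3/2)
2. 629.371ms @ 3/2 + 629.371ms (3/2)

note 2 onset = 3/2b = 629.371ms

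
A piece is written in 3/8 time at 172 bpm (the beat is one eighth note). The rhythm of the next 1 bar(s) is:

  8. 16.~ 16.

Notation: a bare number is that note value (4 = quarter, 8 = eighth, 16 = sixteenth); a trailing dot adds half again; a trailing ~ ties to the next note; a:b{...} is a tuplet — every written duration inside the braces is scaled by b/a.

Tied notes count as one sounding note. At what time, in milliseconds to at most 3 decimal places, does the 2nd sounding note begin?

1. 0.0ms @ 0 + 523.256ms (3/2)
2. 523.256ms @ 3/2 + 523.256ms (3/2)

note 2 onset = 3/2b = 523.256ms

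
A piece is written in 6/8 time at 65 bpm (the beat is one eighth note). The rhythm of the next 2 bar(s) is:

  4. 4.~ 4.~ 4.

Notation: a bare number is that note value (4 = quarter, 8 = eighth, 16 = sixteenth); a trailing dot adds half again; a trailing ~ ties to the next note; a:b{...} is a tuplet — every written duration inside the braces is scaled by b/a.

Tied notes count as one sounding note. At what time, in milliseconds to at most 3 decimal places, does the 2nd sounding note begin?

1. 0.0ms @ 0 + 2769.231ms (3)
2. 2769.231ms @ 3 + 8307.692ms (9)

note 2 onset = 3b = 2769.231ms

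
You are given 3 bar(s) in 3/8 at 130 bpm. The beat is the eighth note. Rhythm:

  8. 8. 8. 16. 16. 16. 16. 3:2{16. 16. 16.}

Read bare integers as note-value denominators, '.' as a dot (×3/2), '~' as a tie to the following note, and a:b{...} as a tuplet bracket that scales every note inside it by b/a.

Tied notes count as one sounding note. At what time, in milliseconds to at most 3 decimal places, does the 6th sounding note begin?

1. 0.0ms @ 0 + 692.308ms (3/2)
2. 692.308ms @ 3/2 + 692.308ms (3/2)
3. 1384.615ms @ 3 + 692.308ms (3/2)
4. 2076.923ms @ 9/2 + 346.154ms (3/4)
5. 2423.077ms @ 21/4 + 346.154ms (3/4)
6. 2769.231ms @ 6 + 346.154ms (3/4)
7. 3115.385ms @ 27/4 + 346.154ms (3/4)
8. 3461.538ms @ 15/2 + 230.769ms (1/2)
9. 3692.308ms @ 8 + 230.769ms (1/2)
10. 3923.077ms @ 17/2 + 230.769ms (1/2)

note 6 onset = 6b = 2769.231ms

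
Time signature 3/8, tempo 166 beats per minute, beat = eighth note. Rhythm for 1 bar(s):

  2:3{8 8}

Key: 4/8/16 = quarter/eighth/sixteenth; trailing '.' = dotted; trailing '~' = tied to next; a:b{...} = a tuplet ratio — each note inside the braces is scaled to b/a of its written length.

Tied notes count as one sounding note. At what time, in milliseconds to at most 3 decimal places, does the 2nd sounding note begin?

1. 0.0ms @ 0 + 542.169ms (3/2)
2. 542.169ms @ 3/2 + 542.169ms (3/2)

note 2 onset = 3/2b = 542.169ms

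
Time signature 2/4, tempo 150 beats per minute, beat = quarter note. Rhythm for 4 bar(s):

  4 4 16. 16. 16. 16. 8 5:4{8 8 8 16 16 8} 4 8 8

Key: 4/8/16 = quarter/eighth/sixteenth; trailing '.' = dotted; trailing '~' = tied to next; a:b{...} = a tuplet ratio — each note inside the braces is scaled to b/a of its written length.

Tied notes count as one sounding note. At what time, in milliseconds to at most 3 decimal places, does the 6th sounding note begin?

note 6 onset = 25/8b = 1250.0ms

1. 0.0ms @ 0 + 400.0ms (1)
2. 400.0ms @ 1 + 400.0ms (1)
3. 800.0ms @ 2 + 150.0ms (3/8)
4. 950.0ms @ 19/8 + 150.0ms (3/8)
5. 1100.0ms @ 11/4 + 150.0ms (3/8)
6. 1250.0ms @ 25/8 + 150.0ms (3/8)
7. 1400.0ms @ 7/2 + 200.0ms (1/2)
8. 1600.0ms @ 4 + 160.0ms (2/5)
9. 1760.0ms @ 22/5 + 160.0ms (2/5)
10. 1920.0ms @ 24/5 + 160.0ms (2/5)
11. 2080.0ms @ 26/5 + 80.0ms (1/5)
12. 2160.0ms @ 27/5 + 80.0ms (1/5)
13. 2240.0ms @ 28/5 + 160.0ms (2/5)
14. 2400.0ms @ 6 + 400.0ms (1)
15. 2800.0ms @ 7 + 200.0ms (1/2)
16. 3000.0ms @ 15/2 + 200.0ms (1/2)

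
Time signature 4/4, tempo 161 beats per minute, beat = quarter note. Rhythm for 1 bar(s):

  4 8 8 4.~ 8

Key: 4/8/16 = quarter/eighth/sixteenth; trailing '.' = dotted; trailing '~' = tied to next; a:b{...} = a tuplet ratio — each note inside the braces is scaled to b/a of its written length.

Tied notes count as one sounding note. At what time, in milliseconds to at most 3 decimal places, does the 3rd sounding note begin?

1. 0.0ms @ 0 + 372.671ms (1)
2. 372.671ms @ 1 + 186.335ms (1/2)
3. 559.006ms @ 3/2 + 186.335ms (1/2)
4. 745.342ms @ 2 + 745.342ms (2)

note 3 onset = 3/2b = 559.006ms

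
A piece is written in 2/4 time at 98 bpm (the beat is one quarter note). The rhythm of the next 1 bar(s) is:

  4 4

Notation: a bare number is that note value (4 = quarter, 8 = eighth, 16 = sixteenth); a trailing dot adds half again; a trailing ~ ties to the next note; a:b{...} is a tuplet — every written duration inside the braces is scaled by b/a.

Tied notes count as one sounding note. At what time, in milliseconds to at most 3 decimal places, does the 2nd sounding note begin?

1. 0.0ms @ 0 + 612.245ms (1)
2. 612.245ms @ 1 + 612.245ms (1)

note 2 onset = 1b = 612.245ms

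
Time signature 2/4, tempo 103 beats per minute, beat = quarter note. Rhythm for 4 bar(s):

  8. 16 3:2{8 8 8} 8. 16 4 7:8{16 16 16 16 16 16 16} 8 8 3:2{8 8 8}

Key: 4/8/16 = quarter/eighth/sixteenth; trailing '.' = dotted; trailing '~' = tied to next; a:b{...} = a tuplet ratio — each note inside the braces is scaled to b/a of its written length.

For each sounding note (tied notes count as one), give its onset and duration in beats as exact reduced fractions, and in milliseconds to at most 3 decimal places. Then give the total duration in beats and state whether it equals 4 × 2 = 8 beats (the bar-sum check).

1) 0.0ms=0b +436.893ms=3/4b
2) 436.893ms=3/4b +145.631ms=1/4b
3) 582.524ms=1b +194.175ms=1/3b
4) 776.699ms=4/3b +194.175ms=1/3b
5) 970.874ms=5/3b +194.175ms=1/3b
6) 1165.049ms=2b +436.893ms=3/4b
7) 1601.942ms=11/4b +145.631ms=1/4b
8) 1747.573ms=3b +582.524ms=1b
9) 2330.097ms=4b +166.436ms=2/7b
10) 2496.533ms=30/7b +166.436ms=2/7b
11) 2662.968ms=32/7b +166.436ms=2/7b
12) 2829.404ms=34/7b +166.436ms=2/7b
13) 2995.839ms=36/7b +166.436ms=2/7b
14) 3162.275ms=38/7b +166.436ms=2/7b
15) 3328.71ms=40/7b +166.436ms=2/7b
16) 3495.146ms=6b +291.262ms=1/2b
17) 3786.408ms=13/2b +291.262ms=1/2b
18) 4077.67ms=7b +194.175ms=1/3b
19) 4271.845ms=22/3b +194.175ms=1/3b
20) 4466.019ms=23/3b +194.175ms=1/3b
Σ=8b of 8 (103bpm 2/4) — PASS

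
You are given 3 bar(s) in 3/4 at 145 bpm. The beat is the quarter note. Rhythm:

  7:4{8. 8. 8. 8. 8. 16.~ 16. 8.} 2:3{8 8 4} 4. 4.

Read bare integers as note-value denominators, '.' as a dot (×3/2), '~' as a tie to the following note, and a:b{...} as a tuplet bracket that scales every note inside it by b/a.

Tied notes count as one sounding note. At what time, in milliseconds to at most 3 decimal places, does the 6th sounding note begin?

1. 0.0ms @ 0 + 177.34ms (3/7)
2. 177.34ms @ 3/7 + 177.34ms (3/7)
3. 354.68ms @ 6/7 + 177.34ms (3/7)
4. 532.02ms @ 9/7 + 177.34ms (3/7)
5. 709.36ms @ 12/7 + 177.34ms (3/7)
6. 886.7ms @ 15/7 + 177.34ms (3/7)
7. 1064.039ms @ 18/7 + 177.34ms (3/7)
8. 1241.379ms @ 3 + 310.345ms (3/4)
9. 1551.724ms @ 15/4 + 310.345ms (3/4)
10. 1862.069ms @ 9/2 + 620.69ms (3/2)
11. 2482.759ms @ 6 + 620.69ms (3/2)
12. 3103.448ms @ 15/2 + 620.69ms (3/2)

note 6 onset = 15/7b = 886.7ms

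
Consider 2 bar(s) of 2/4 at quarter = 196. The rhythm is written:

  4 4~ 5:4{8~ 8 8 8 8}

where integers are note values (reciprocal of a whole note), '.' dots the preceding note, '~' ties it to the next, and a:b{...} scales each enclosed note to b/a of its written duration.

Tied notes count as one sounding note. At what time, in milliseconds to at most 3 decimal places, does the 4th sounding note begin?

1. 0.0ms @ 0 + 306.122ms (1)
2. 306.122ms @ 1 + 551.02ms (9/5)
3. 857.143ms @ 14/5 + 122.449ms (2/5)
4. 979.592ms @ 16/5 + 122.449ms (2/5)
5. 1102.041ms @ 18/5 + 122.449ms (2/5)

note 4 onset = 16/5b = 979.592ms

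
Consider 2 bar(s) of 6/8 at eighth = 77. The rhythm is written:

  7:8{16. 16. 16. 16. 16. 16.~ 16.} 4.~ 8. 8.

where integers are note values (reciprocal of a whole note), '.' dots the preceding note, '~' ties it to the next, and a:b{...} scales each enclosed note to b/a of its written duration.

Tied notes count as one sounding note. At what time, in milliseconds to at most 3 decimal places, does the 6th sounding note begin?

1. 0.0ms @ 0 + 667.904ms (6/7)
2. 667.904ms @ 6/7 + 667.904ms (6/7)
3. 1335.807ms @ 12/7 + 667.904ms (6/7)
4. 2003.711ms @ 18/7 + 667.904ms (6/7)
5. 2671.614ms @ 24/7 + 667.904ms (6/7)
6. 3339.518ms @ 30/7 + 1335.807ms (12/7)
7. 4675.325ms @ 6 + 3506.494ms (9/2)
8. 8181.818ms @ 21/2 + 1168.831ms (3/2)

note 6 onset = 30/7b = 3339.518ms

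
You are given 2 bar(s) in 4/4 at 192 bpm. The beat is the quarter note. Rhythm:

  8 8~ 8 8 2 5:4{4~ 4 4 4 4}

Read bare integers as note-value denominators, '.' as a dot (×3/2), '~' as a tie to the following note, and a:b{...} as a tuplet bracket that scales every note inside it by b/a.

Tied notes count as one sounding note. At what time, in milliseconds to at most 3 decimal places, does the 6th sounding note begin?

note 6 onset = 28/5b = 1750.0ms

1. 0.0ms @ 0 + 156.25ms (1/2)
2. 156.25ms @ 1/2 + 312.5ms (1)
3. 468.75ms @ 3/2 + 156.25ms (1/2)
4. 625.0ms @ 2 + 625.0ms (2)
5. 1250.0ms @ 4 + 500.0ms (8/5)
6. 1750.0ms @ 28/5 + 250.0ms (4/5)
7. 2000.0ms @ 32/5 + 250.0ms (4/5)
8. 2250.0ms @ 36/5 + 250.0ms (4/5)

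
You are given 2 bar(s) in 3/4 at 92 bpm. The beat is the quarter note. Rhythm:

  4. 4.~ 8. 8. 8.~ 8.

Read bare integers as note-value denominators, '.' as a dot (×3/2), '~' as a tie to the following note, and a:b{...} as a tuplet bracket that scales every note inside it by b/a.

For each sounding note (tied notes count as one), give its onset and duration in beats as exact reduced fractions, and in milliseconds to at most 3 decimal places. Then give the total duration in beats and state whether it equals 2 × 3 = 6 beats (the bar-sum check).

1) 0.0ms=0b +978.261ms=3/2b
2) 978.261ms=3/2b +1467.391ms=9/4b
3) 2445.652ms=15/4b +489.13ms=3/4b
4) 2934.783ms=9/2b +978.261ms=3/2b
Σ=6b of 6 (92bpm 3/4) — PASS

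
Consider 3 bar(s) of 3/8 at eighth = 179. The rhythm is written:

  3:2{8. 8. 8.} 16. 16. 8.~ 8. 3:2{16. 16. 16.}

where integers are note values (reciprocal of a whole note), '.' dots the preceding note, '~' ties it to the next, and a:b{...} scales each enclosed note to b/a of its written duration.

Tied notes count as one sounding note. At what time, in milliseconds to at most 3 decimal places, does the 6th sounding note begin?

1. 0.0ms @ 0 + 335.196ms (1)
2. 335.196ms @ 1 + 335.196ms (1)
3. 670.391ms @ 2 + 335.196ms (1)
4. 1005.587ms @ 3 + 251.397ms (3/4)
5. 1256.983ms @ 15/4 + 251.397ms (3/4)
6. 1508.38ms @ 9/2 + 1005.587ms (3)
7. 2513.966ms @ 15/2 + 167.598ms (1/2)
8. 2681.564ms @ 8 + 167.598ms (1/2)
9. 2849.162ms @ 17/2 + 167.598ms (1/2)

note 6 onset = 9/2b = 1508.38ms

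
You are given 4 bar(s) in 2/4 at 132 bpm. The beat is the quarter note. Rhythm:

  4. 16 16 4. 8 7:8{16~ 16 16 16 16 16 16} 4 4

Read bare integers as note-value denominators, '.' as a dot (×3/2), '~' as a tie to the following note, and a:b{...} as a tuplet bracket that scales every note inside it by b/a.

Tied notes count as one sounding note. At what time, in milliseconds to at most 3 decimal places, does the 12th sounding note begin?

1. 0.0ms @ 0 + 681.818ms (3/2)
2. 681.818ms @ 3/2 + 113.636ms (1/4)
3. 795.455ms @ 7/4 + 113.636ms (1/4)
4. 909.091ms @ 2 + 681.818ms (3/2)
5. 1590.909ms @ 7/2 + 227.273ms (1/2)
6. 1818.182ms @ 4 + 259.74ms (4/7)
7. 2077.922ms @ 32/7 + 129.87ms (2/7)
8. 2207.792ms @ 34/7 + 129.87ms (2/7)
9. 2337.662ms @ 36/7 + 129.87ms (2/7)
10. 2467.532ms @ 38/7 + 129.87ms (2/7)
11. 2597.403ms @ 40/7 + 129.87ms (2/7)
12. 2727.273ms @ 6 + 454.545ms (1)
13. 3181.818ms @ 7 + 454.545ms (1)

note 12 onset = 6b = 2727.273ms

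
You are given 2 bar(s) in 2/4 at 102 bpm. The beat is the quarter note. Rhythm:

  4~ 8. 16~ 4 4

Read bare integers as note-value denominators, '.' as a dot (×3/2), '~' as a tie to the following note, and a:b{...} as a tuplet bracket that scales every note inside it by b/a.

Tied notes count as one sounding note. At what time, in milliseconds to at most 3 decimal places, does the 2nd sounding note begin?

note 2 onset = 7/4b = 1029.412ms

1. 0.0ms @ 0 + 1029.412ms (7/4)
2. 1029.412ms @ 7/4 + 735.294ms (5/4)
3. 1764.706ms @ 3 + 588.235ms (1)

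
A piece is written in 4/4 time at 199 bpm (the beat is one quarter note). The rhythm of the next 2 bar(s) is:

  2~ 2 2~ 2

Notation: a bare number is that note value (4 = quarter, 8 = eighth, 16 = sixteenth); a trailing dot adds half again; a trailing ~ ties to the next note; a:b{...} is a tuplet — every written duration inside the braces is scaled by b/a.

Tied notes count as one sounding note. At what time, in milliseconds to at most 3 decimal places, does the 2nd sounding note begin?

note 2 onset = 4b = 1206.03ms

1. 0.0ms @ 0 + 1206.03ms (4)
2. 1206.03ms @ 4 + 1206.03ms (4)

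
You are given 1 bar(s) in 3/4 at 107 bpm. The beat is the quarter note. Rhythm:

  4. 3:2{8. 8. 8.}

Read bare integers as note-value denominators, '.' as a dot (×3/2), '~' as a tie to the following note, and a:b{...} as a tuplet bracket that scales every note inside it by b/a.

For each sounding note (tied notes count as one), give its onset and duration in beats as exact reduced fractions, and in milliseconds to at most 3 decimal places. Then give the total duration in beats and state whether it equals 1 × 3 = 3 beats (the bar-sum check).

1) 0.0ms=0b +841.121ms=3/2b
2) 841.121ms=3/2b +280.374ms=1/2b
3) 1121.495ms=2b +280.374ms=1/2b
4) 1401.869ms=5/2b +280.374ms=1/2b
Σ=3b of 3 (107bpm 3/4) — PASS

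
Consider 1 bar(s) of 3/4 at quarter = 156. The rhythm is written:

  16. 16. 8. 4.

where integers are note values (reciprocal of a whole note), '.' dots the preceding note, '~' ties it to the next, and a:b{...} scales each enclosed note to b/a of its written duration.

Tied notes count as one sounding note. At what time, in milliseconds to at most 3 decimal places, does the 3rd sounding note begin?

1. 0.0ms @ 0 + 144.231ms (3/8)
2. 144.231ms @ 3/8 + 144.231ms (3/8)
3. 288.462ms @ 3/4 + 288.462ms (3/4)
4. 576.923ms @ 3/2 + 576.923ms (3/2)

note 3 onset = 3/4b = 288.462ms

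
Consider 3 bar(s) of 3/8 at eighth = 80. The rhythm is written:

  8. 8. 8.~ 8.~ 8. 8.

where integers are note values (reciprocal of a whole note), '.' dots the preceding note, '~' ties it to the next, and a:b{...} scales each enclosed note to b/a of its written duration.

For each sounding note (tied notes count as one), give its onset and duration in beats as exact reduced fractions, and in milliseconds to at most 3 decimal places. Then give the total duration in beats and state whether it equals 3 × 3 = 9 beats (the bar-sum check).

1) 0.0ms=0b +1125.0ms=3/2b
2) 1125.0ms=3/2b +1125.0ms=3/2b
3) 2250.0ms=3b +3375.0ms=9/2b
4) 5625.0ms=15/2b +1125.0ms=3/2b
Σ=9b of 9 (80bpm 3/8) — PASS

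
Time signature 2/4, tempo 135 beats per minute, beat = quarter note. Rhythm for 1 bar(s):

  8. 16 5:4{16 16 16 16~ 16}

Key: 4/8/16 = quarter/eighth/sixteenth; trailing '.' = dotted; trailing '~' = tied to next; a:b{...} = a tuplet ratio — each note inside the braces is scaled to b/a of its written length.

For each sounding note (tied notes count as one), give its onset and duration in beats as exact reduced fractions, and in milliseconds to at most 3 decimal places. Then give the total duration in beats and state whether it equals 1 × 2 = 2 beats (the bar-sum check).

1) 0.0ms=0b +333.333ms=3/4b
2) 333.333ms=3/4b +111.111ms=1/4b
3) 444.444ms=1b +88.889ms=1/5b
4) 533.333ms=6/5b +88.889ms=1/5b
5) 622.222ms=7/5b +88.889ms=1/5b
6) 711.111ms=8/5b +177.778ms=2/5b
Σ=2b of 2 (135bpm 2/4) — PASS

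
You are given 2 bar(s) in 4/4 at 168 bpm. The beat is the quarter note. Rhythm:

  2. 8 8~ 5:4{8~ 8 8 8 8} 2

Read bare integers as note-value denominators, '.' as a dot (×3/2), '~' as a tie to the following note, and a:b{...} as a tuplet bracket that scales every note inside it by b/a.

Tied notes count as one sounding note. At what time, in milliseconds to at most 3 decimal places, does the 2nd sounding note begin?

1. 0.0ms @ 0 + 1071.429ms (3)
2. 1071.429ms @ 3 + 178.571ms (1/2)
3. 1250.0ms @ 7/2 + 464.286ms (13/10)
4. 1714.286ms @ 24/5 + 142.857ms (2/5)
5. 1857.143ms @ 26/5 + 142.857ms (2/5)
6. 2000.0ms @ 28/5 + 142.857ms (2/5)
7. 2142.857ms @ 6 + 714.286ms (2)

note 2 onset = 3b = 1071.429ms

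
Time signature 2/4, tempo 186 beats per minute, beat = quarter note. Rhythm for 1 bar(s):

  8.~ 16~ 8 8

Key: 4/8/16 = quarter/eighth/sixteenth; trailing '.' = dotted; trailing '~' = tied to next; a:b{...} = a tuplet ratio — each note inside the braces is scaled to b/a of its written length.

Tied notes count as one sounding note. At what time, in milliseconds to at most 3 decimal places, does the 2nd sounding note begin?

1. 0.0ms @ 0 + 483.871ms (3/2)
2. 483.871ms @ 3/2 + 161.29ms (1/2)

note 2 onset = 3/2b = 483.871ms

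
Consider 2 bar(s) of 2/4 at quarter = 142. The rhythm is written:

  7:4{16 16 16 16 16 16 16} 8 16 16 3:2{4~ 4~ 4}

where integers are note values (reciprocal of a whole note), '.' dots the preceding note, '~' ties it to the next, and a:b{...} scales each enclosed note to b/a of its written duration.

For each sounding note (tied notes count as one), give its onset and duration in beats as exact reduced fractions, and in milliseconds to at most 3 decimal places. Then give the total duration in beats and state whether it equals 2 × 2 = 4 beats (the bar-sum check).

1) 0.0ms=0b +60.362ms=1/7b
2) 60.362ms=1/7b +60.362ms=1/7b
3) 120.724ms=2/7b +60.362ms=1/7b
4) 181.087ms=3/7b +60.362ms=1/7b
5) 241.449ms=4/7b +60.362ms=1/7b
6) 301.811ms=5/7b +60.362ms=1/7b
7) 362.173ms=6/7b +60.362ms=1/7b
8) 422.535ms=1b +211.268ms=1/2b
9) 633.803ms=3/2b +105.634ms=1/4b
10) 739.437ms=7/4b +105.634ms=1/4b
11) 845.07ms=2b +845.07ms=2b
Σ=4b of 4 (142bpm 2/4) — PASS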